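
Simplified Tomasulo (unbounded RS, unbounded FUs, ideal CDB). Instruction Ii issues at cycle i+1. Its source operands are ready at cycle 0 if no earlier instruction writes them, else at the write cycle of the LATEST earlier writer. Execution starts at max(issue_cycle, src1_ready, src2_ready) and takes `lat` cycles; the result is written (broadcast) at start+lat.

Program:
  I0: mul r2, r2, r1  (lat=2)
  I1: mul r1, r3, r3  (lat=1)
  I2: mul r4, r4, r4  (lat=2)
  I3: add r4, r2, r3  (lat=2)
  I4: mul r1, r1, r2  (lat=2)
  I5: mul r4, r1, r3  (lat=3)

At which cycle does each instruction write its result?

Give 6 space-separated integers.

Answer: 3 3 5 6 7 10

Derivation:
I0 mul r2: issue@1 deps=(None,None) exec_start@1 write@3
I1 mul r1: issue@2 deps=(None,None) exec_start@2 write@3
I2 mul r4: issue@3 deps=(None,None) exec_start@3 write@5
I3 add r4: issue@4 deps=(0,None) exec_start@4 write@6
I4 mul r1: issue@5 deps=(1,0) exec_start@5 write@7
I5 mul r4: issue@6 deps=(4,None) exec_start@7 write@10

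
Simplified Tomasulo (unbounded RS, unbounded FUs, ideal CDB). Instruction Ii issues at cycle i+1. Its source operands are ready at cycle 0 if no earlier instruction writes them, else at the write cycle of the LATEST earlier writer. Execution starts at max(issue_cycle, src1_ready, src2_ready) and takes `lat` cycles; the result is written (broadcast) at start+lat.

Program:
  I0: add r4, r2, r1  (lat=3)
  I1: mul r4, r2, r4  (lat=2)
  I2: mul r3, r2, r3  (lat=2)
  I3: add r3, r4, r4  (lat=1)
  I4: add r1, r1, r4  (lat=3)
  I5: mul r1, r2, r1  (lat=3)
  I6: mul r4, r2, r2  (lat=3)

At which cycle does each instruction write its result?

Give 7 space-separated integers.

I0 add r4: issue@1 deps=(None,None) exec_start@1 write@4
I1 mul r4: issue@2 deps=(None,0) exec_start@4 write@6
I2 mul r3: issue@3 deps=(None,None) exec_start@3 write@5
I3 add r3: issue@4 deps=(1,1) exec_start@6 write@7
I4 add r1: issue@5 deps=(None,1) exec_start@6 write@9
I5 mul r1: issue@6 deps=(None,4) exec_start@9 write@12
I6 mul r4: issue@7 deps=(None,None) exec_start@7 write@10

Answer: 4 6 5 7 9 12 10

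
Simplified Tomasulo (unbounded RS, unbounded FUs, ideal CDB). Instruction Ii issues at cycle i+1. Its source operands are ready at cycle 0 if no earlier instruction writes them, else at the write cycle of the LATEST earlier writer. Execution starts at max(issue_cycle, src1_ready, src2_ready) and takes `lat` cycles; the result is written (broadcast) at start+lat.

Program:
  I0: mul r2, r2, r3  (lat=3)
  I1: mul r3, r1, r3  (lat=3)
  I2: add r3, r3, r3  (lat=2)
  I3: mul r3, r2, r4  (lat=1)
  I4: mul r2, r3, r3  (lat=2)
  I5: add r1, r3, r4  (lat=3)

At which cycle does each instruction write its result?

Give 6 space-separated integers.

I0 mul r2: issue@1 deps=(None,None) exec_start@1 write@4
I1 mul r3: issue@2 deps=(None,None) exec_start@2 write@5
I2 add r3: issue@3 deps=(1,1) exec_start@5 write@7
I3 mul r3: issue@4 deps=(0,None) exec_start@4 write@5
I4 mul r2: issue@5 deps=(3,3) exec_start@5 write@7
I5 add r1: issue@6 deps=(3,None) exec_start@6 write@9

Answer: 4 5 7 5 7 9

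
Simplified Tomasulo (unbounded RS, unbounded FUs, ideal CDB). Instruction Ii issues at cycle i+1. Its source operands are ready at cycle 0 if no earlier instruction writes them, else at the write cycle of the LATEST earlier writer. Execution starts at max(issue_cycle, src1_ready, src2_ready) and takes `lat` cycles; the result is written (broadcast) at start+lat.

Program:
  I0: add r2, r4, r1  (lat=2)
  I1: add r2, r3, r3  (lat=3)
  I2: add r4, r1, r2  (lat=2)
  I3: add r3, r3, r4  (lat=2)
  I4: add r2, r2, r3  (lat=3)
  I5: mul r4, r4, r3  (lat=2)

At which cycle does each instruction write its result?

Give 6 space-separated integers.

I0 add r2: issue@1 deps=(None,None) exec_start@1 write@3
I1 add r2: issue@2 deps=(None,None) exec_start@2 write@5
I2 add r4: issue@3 deps=(None,1) exec_start@5 write@7
I3 add r3: issue@4 deps=(None,2) exec_start@7 write@9
I4 add r2: issue@5 deps=(1,3) exec_start@9 write@12
I5 mul r4: issue@6 deps=(2,3) exec_start@9 write@11

Answer: 3 5 7 9 12 11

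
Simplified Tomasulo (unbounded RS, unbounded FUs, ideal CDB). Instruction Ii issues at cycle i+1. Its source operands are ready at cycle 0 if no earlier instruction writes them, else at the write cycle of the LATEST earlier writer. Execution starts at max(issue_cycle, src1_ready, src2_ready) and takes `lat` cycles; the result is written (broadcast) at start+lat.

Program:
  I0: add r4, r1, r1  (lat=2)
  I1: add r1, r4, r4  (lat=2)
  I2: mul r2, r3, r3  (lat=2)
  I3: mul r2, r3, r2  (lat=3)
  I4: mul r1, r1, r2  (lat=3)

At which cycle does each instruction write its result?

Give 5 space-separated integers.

I0 add r4: issue@1 deps=(None,None) exec_start@1 write@3
I1 add r1: issue@2 deps=(0,0) exec_start@3 write@5
I2 mul r2: issue@3 deps=(None,None) exec_start@3 write@5
I3 mul r2: issue@4 deps=(None,2) exec_start@5 write@8
I4 mul r1: issue@5 deps=(1,3) exec_start@8 write@11

Answer: 3 5 5 8 11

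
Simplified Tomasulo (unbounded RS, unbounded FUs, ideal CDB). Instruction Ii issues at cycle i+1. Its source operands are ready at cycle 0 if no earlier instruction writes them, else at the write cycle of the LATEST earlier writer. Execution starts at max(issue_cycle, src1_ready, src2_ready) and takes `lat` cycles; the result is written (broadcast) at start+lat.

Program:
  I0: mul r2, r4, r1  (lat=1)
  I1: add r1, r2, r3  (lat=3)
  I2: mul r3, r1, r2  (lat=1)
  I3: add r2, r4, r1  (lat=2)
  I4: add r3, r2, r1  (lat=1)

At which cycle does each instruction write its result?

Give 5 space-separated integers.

Answer: 2 5 6 7 8

Derivation:
I0 mul r2: issue@1 deps=(None,None) exec_start@1 write@2
I1 add r1: issue@2 deps=(0,None) exec_start@2 write@5
I2 mul r3: issue@3 deps=(1,0) exec_start@5 write@6
I3 add r2: issue@4 deps=(None,1) exec_start@5 write@7
I4 add r3: issue@5 deps=(3,1) exec_start@7 write@8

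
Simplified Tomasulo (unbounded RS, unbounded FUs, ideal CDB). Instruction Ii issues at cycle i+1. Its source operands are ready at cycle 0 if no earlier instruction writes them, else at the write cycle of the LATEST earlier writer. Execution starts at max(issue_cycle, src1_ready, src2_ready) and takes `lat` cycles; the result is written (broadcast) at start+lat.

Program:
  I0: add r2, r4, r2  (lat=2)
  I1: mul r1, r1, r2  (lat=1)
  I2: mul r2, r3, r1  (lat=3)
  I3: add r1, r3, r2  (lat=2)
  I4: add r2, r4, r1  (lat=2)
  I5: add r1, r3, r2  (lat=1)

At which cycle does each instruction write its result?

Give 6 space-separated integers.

I0 add r2: issue@1 deps=(None,None) exec_start@1 write@3
I1 mul r1: issue@2 deps=(None,0) exec_start@3 write@4
I2 mul r2: issue@3 deps=(None,1) exec_start@4 write@7
I3 add r1: issue@4 deps=(None,2) exec_start@7 write@9
I4 add r2: issue@5 deps=(None,3) exec_start@9 write@11
I5 add r1: issue@6 deps=(None,4) exec_start@11 write@12

Answer: 3 4 7 9 11 12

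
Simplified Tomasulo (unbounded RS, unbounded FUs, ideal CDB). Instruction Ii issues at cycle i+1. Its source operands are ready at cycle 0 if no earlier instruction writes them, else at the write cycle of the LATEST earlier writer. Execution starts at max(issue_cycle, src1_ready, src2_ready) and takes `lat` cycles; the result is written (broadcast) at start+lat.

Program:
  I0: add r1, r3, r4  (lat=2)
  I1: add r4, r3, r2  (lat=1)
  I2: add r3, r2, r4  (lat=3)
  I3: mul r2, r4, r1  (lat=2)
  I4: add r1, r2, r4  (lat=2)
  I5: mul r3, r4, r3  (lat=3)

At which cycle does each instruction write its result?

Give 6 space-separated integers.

Answer: 3 3 6 6 8 9

Derivation:
I0 add r1: issue@1 deps=(None,None) exec_start@1 write@3
I1 add r4: issue@2 deps=(None,None) exec_start@2 write@3
I2 add r3: issue@3 deps=(None,1) exec_start@3 write@6
I3 mul r2: issue@4 deps=(1,0) exec_start@4 write@6
I4 add r1: issue@5 deps=(3,1) exec_start@6 write@8
I5 mul r3: issue@6 deps=(1,2) exec_start@6 write@9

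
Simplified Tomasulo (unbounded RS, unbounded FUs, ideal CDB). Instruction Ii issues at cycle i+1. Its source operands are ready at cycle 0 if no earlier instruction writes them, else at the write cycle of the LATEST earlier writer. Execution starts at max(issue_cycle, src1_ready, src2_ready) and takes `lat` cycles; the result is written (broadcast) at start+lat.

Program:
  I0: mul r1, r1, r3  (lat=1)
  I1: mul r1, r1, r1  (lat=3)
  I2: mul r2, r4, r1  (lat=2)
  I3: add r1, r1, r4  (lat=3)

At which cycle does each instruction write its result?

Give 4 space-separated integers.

Answer: 2 5 7 8

Derivation:
I0 mul r1: issue@1 deps=(None,None) exec_start@1 write@2
I1 mul r1: issue@2 deps=(0,0) exec_start@2 write@5
I2 mul r2: issue@3 deps=(None,1) exec_start@5 write@7
I3 add r1: issue@4 deps=(1,None) exec_start@5 write@8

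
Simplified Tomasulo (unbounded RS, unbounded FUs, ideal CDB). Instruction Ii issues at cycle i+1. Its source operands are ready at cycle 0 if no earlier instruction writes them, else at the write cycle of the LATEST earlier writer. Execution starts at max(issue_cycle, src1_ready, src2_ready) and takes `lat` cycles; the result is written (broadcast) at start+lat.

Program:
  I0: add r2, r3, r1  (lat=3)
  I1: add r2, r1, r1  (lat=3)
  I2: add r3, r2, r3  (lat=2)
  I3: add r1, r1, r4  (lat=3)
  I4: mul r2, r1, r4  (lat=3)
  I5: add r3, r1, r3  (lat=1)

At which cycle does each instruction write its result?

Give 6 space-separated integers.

I0 add r2: issue@1 deps=(None,None) exec_start@1 write@4
I1 add r2: issue@2 deps=(None,None) exec_start@2 write@5
I2 add r3: issue@3 deps=(1,None) exec_start@5 write@7
I3 add r1: issue@4 deps=(None,None) exec_start@4 write@7
I4 mul r2: issue@5 deps=(3,None) exec_start@7 write@10
I5 add r3: issue@6 deps=(3,2) exec_start@7 write@8

Answer: 4 5 7 7 10 8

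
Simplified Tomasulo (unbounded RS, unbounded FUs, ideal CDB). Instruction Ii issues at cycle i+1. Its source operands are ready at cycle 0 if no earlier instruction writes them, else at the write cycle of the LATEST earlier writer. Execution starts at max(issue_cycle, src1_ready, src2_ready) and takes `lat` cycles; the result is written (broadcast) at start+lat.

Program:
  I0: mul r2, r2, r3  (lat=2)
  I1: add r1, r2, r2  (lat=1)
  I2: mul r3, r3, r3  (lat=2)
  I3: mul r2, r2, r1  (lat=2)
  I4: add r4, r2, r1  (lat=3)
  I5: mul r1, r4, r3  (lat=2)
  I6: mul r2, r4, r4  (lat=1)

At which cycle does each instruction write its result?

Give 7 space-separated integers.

Answer: 3 4 5 6 9 11 10

Derivation:
I0 mul r2: issue@1 deps=(None,None) exec_start@1 write@3
I1 add r1: issue@2 deps=(0,0) exec_start@3 write@4
I2 mul r3: issue@3 deps=(None,None) exec_start@3 write@5
I3 mul r2: issue@4 deps=(0,1) exec_start@4 write@6
I4 add r4: issue@5 deps=(3,1) exec_start@6 write@9
I5 mul r1: issue@6 deps=(4,2) exec_start@9 write@11
I6 mul r2: issue@7 deps=(4,4) exec_start@9 write@10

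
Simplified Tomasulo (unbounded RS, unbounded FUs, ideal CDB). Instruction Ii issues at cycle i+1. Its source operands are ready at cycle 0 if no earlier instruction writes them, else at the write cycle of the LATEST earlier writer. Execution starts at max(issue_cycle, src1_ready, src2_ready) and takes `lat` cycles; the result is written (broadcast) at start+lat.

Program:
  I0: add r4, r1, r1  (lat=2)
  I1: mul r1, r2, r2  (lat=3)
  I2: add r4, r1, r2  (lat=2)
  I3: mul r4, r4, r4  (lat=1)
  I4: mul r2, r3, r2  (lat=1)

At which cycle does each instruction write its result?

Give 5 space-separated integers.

Answer: 3 5 7 8 6

Derivation:
I0 add r4: issue@1 deps=(None,None) exec_start@1 write@3
I1 mul r1: issue@2 deps=(None,None) exec_start@2 write@5
I2 add r4: issue@3 deps=(1,None) exec_start@5 write@7
I3 mul r4: issue@4 deps=(2,2) exec_start@7 write@8
I4 mul r2: issue@5 deps=(None,None) exec_start@5 write@6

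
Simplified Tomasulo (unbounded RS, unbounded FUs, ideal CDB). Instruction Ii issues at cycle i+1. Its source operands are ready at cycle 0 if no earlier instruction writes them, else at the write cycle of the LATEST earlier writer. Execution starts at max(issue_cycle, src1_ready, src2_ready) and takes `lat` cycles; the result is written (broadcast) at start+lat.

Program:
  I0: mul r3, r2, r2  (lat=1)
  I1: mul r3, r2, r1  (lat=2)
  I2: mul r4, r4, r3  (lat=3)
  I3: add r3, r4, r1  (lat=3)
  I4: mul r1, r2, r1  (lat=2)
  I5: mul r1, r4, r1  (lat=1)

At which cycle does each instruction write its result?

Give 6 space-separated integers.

Answer: 2 4 7 10 7 8

Derivation:
I0 mul r3: issue@1 deps=(None,None) exec_start@1 write@2
I1 mul r3: issue@2 deps=(None,None) exec_start@2 write@4
I2 mul r4: issue@3 deps=(None,1) exec_start@4 write@7
I3 add r3: issue@4 deps=(2,None) exec_start@7 write@10
I4 mul r1: issue@5 deps=(None,None) exec_start@5 write@7
I5 mul r1: issue@6 deps=(2,4) exec_start@7 write@8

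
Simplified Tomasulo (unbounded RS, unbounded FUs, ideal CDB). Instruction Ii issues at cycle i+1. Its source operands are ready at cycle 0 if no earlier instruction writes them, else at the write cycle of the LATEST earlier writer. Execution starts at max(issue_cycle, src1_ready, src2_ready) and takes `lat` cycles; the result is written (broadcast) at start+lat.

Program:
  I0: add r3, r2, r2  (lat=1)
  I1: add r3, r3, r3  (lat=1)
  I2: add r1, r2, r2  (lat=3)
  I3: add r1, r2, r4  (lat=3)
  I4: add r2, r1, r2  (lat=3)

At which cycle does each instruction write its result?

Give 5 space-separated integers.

I0 add r3: issue@1 deps=(None,None) exec_start@1 write@2
I1 add r3: issue@2 deps=(0,0) exec_start@2 write@3
I2 add r1: issue@3 deps=(None,None) exec_start@3 write@6
I3 add r1: issue@4 deps=(None,None) exec_start@4 write@7
I4 add r2: issue@5 deps=(3,None) exec_start@7 write@10

Answer: 2 3 6 7 10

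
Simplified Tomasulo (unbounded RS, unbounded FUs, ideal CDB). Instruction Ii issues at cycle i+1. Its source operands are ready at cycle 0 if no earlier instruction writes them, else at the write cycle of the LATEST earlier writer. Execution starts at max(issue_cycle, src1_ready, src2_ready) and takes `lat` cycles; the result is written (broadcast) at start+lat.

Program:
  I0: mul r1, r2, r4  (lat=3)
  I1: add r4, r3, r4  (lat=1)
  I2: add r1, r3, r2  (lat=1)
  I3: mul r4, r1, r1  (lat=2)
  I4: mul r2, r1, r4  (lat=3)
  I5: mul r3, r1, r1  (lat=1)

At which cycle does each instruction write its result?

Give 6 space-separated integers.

Answer: 4 3 4 6 9 7

Derivation:
I0 mul r1: issue@1 deps=(None,None) exec_start@1 write@4
I1 add r4: issue@2 deps=(None,None) exec_start@2 write@3
I2 add r1: issue@3 deps=(None,None) exec_start@3 write@4
I3 mul r4: issue@4 deps=(2,2) exec_start@4 write@6
I4 mul r2: issue@5 deps=(2,3) exec_start@6 write@9
I5 mul r3: issue@6 deps=(2,2) exec_start@6 write@7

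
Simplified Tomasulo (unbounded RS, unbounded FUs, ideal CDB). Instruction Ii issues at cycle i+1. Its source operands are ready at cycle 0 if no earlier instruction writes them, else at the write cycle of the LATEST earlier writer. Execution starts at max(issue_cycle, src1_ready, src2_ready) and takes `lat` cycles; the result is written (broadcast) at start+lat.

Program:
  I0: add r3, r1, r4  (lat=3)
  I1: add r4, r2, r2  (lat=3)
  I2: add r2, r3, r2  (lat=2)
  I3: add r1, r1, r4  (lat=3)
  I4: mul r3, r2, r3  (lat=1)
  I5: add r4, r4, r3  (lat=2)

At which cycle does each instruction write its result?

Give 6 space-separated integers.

Answer: 4 5 6 8 7 9

Derivation:
I0 add r3: issue@1 deps=(None,None) exec_start@1 write@4
I1 add r4: issue@2 deps=(None,None) exec_start@2 write@5
I2 add r2: issue@3 deps=(0,None) exec_start@4 write@6
I3 add r1: issue@4 deps=(None,1) exec_start@5 write@8
I4 mul r3: issue@5 deps=(2,0) exec_start@6 write@7
I5 add r4: issue@6 deps=(1,4) exec_start@7 write@9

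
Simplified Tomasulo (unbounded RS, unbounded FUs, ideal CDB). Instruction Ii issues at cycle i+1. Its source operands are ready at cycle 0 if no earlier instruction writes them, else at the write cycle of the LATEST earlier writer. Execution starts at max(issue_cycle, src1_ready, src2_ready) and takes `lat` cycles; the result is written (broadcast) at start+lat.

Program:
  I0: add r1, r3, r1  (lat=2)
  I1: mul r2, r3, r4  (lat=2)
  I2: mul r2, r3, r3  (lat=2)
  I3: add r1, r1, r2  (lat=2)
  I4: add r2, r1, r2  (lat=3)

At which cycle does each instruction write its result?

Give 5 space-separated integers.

I0 add r1: issue@1 deps=(None,None) exec_start@1 write@3
I1 mul r2: issue@2 deps=(None,None) exec_start@2 write@4
I2 mul r2: issue@3 deps=(None,None) exec_start@3 write@5
I3 add r1: issue@4 deps=(0,2) exec_start@5 write@7
I4 add r2: issue@5 deps=(3,2) exec_start@7 write@10

Answer: 3 4 5 7 10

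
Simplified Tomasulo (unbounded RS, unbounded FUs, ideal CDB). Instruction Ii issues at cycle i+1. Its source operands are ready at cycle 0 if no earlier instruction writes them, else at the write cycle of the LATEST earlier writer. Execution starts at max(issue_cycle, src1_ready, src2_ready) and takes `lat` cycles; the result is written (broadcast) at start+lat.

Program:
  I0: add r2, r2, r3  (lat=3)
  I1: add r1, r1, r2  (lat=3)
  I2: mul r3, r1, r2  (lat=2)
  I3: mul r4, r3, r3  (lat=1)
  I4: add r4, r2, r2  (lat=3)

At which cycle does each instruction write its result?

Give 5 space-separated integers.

Answer: 4 7 9 10 8

Derivation:
I0 add r2: issue@1 deps=(None,None) exec_start@1 write@4
I1 add r1: issue@2 deps=(None,0) exec_start@4 write@7
I2 mul r3: issue@3 deps=(1,0) exec_start@7 write@9
I3 mul r4: issue@4 deps=(2,2) exec_start@9 write@10
I4 add r4: issue@5 deps=(0,0) exec_start@5 write@8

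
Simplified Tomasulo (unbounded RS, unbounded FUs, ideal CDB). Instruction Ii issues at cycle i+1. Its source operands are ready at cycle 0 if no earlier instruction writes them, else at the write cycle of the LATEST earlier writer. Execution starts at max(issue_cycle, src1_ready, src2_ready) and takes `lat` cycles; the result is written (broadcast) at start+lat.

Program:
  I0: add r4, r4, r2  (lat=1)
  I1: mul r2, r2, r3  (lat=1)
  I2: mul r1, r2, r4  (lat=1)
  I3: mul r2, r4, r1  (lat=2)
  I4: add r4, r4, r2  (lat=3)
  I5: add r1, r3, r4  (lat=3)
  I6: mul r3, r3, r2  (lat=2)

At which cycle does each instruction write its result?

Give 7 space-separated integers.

I0 add r4: issue@1 deps=(None,None) exec_start@1 write@2
I1 mul r2: issue@2 deps=(None,None) exec_start@2 write@3
I2 mul r1: issue@3 deps=(1,0) exec_start@3 write@4
I3 mul r2: issue@4 deps=(0,2) exec_start@4 write@6
I4 add r4: issue@5 deps=(0,3) exec_start@6 write@9
I5 add r1: issue@6 deps=(None,4) exec_start@9 write@12
I6 mul r3: issue@7 deps=(None,3) exec_start@7 write@9

Answer: 2 3 4 6 9 12 9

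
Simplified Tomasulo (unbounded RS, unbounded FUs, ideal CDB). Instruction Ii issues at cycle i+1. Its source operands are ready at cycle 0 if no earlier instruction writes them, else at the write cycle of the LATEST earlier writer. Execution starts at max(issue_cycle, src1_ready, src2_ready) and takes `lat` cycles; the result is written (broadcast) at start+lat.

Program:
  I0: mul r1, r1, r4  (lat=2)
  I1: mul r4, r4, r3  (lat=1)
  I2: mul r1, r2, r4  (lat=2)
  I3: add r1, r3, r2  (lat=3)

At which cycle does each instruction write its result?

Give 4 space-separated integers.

I0 mul r1: issue@1 deps=(None,None) exec_start@1 write@3
I1 mul r4: issue@2 deps=(None,None) exec_start@2 write@3
I2 mul r1: issue@3 deps=(None,1) exec_start@3 write@5
I3 add r1: issue@4 deps=(None,None) exec_start@4 write@7

Answer: 3 3 5 7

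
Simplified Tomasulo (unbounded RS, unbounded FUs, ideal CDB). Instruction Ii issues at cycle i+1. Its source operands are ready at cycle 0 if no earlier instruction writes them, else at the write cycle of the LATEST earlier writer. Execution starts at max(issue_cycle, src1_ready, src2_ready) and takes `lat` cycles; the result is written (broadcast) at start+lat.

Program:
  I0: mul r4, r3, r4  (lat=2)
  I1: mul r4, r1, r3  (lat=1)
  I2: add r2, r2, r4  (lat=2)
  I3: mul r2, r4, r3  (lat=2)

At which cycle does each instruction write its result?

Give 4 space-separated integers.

Answer: 3 3 5 6

Derivation:
I0 mul r4: issue@1 deps=(None,None) exec_start@1 write@3
I1 mul r4: issue@2 deps=(None,None) exec_start@2 write@3
I2 add r2: issue@3 deps=(None,1) exec_start@3 write@5
I3 mul r2: issue@4 deps=(1,None) exec_start@4 write@6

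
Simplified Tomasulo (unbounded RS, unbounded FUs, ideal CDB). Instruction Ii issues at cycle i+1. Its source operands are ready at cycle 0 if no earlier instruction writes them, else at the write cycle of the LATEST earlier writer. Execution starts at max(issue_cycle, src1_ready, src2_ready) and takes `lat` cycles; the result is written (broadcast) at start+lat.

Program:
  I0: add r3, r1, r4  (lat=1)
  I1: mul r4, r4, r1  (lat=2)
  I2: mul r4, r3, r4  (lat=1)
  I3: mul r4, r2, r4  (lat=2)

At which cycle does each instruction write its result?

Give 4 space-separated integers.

Answer: 2 4 5 7

Derivation:
I0 add r3: issue@1 deps=(None,None) exec_start@1 write@2
I1 mul r4: issue@2 deps=(None,None) exec_start@2 write@4
I2 mul r4: issue@3 deps=(0,1) exec_start@4 write@5
I3 mul r4: issue@4 deps=(None,2) exec_start@5 write@7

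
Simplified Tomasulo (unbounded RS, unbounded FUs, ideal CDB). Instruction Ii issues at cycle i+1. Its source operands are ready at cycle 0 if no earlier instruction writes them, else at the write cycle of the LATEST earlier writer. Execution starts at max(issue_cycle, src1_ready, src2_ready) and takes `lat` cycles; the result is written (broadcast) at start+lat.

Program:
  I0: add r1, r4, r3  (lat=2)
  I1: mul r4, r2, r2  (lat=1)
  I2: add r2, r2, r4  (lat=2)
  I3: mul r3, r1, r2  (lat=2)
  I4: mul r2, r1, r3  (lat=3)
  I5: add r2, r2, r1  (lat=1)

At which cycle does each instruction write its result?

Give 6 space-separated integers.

I0 add r1: issue@1 deps=(None,None) exec_start@1 write@3
I1 mul r4: issue@2 deps=(None,None) exec_start@2 write@3
I2 add r2: issue@3 deps=(None,1) exec_start@3 write@5
I3 mul r3: issue@4 deps=(0,2) exec_start@5 write@7
I4 mul r2: issue@5 deps=(0,3) exec_start@7 write@10
I5 add r2: issue@6 deps=(4,0) exec_start@10 write@11

Answer: 3 3 5 7 10 11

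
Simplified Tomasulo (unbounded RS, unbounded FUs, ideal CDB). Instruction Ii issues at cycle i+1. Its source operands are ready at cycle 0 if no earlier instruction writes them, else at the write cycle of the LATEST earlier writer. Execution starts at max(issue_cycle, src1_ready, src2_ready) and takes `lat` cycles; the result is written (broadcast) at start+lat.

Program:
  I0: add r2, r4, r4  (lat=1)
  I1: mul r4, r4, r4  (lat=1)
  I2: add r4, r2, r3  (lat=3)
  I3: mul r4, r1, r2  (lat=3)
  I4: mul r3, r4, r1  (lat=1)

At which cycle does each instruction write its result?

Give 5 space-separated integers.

I0 add r2: issue@1 deps=(None,None) exec_start@1 write@2
I1 mul r4: issue@2 deps=(None,None) exec_start@2 write@3
I2 add r4: issue@3 deps=(0,None) exec_start@3 write@6
I3 mul r4: issue@4 deps=(None,0) exec_start@4 write@7
I4 mul r3: issue@5 deps=(3,None) exec_start@7 write@8

Answer: 2 3 6 7 8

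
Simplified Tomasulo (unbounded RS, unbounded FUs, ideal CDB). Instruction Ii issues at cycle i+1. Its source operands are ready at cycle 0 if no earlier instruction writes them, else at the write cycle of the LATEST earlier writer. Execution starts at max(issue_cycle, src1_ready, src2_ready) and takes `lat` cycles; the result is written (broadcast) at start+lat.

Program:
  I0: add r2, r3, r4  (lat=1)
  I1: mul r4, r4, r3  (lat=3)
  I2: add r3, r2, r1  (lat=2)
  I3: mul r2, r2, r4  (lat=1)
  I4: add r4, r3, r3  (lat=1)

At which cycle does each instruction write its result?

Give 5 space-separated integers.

Answer: 2 5 5 6 6

Derivation:
I0 add r2: issue@1 deps=(None,None) exec_start@1 write@2
I1 mul r4: issue@2 deps=(None,None) exec_start@2 write@5
I2 add r3: issue@3 deps=(0,None) exec_start@3 write@5
I3 mul r2: issue@4 deps=(0,1) exec_start@5 write@6
I4 add r4: issue@5 deps=(2,2) exec_start@5 write@6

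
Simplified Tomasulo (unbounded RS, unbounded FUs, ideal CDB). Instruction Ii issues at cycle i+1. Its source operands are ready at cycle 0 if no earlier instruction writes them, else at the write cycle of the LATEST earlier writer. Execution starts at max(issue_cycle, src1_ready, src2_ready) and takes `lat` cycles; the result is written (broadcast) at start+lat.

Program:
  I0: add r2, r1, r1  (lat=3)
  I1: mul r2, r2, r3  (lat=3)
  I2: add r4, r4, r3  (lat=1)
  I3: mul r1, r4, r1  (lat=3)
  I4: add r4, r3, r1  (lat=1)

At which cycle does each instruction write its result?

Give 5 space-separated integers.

I0 add r2: issue@1 deps=(None,None) exec_start@1 write@4
I1 mul r2: issue@2 deps=(0,None) exec_start@4 write@7
I2 add r4: issue@3 deps=(None,None) exec_start@3 write@4
I3 mul r1: issue@4 deps=(2,None) exec_start@4 write@7
I4 add r4: issue@5 deps=(None,3) exec_start@7 write@8

Answer: 4 7 4 7 8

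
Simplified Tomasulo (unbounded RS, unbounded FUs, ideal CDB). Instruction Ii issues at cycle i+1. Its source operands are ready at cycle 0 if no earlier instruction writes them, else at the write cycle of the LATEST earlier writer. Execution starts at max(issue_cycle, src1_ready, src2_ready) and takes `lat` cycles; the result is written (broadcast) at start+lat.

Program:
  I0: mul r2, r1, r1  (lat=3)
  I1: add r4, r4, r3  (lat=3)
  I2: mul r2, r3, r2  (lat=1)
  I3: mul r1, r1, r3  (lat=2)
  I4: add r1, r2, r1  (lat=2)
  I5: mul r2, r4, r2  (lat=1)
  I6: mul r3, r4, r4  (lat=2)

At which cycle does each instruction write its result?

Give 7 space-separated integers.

I0 mul r2: issue@1 deps=(None,None) exec_start@1 write@4
I1 add r4: issue@2 deps=(None,None) exec_start@2 write@5
I2 mul r2: issue@3 deps=(None,0) exec_start@4 write@5
I3 mul r1: issue@4 deps=(None,None) exec_start@4 write@6
I4 add r1: issue@5 deps=(2,3) exec_start@6 write@8
I5 mul r2: issue@6 deps=(1,2) exec_start@6 write@7
I6 mul r3: issue@7 deps=(1,1) exec_start@7 write@9

Answer: 4 5 5 6 8 7 9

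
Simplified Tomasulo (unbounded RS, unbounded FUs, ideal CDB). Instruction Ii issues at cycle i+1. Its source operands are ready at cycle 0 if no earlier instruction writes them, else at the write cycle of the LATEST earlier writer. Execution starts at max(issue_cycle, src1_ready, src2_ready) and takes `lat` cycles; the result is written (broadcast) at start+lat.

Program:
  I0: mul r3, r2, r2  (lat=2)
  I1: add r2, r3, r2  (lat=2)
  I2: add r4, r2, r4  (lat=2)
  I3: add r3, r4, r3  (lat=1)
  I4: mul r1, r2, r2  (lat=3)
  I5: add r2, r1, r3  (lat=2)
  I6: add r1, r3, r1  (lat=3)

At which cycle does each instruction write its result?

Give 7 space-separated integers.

I0 mul r3: issue@1 deps=(None,None) exec_start@1 write@3
I1 add r2: issue@2 deps=(0,None) exec_start@3 write@5
I2 add r4: issue@3 deps=(1,None) exec_start@5 write@7
I3 add r3: issue@4 deps=(2,0) exec_start@7 write@8
I4 mul r1: issue@5 deps=(1,1) exec_start@5 write@8
I5 add r2: issue@6 deps=(4,3) exec_start@8 write@10
I6 add r1: issue@7 deps=(3,4) exec_start@8 write@11

Answer: 3 5 7 8 8 10 11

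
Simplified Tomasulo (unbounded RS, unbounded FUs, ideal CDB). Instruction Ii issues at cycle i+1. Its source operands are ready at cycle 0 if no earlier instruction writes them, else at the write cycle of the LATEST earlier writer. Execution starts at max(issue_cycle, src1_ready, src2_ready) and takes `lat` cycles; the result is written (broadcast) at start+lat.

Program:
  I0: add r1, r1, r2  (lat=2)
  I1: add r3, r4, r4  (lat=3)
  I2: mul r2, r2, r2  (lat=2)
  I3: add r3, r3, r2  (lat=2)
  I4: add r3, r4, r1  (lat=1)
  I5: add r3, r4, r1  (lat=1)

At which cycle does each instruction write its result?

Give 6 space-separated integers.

I0 add r1: issue@1 deps=(None,None) exec_start@1 write@3
I1 add r3: issue@2 deps=(None,None) exec_start@2 write@5
I2 mul r2: issue@3 deps=(None,None) exec_start@3 write@5
I3 add r3: issue@4 deps=(1,2) exec_start@5 write@7
I4 add r3: issue@5 deps=(None,0) exec_start@5 write@6
I5 add r3: issue@6 deps=(None,0) exec_start@6 write@7

Answer: 3 5 5 7 6 7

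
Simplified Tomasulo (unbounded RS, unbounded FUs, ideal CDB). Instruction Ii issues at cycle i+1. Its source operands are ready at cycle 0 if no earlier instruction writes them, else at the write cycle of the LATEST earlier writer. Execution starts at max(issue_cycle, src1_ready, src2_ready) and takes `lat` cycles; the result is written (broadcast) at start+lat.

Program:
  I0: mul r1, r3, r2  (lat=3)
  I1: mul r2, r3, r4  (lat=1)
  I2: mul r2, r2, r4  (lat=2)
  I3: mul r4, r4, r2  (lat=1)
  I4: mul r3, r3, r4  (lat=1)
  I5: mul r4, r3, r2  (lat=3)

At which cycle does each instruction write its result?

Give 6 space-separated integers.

Answer: 4 3 5 6 7 10

Derivation:
I0 mul r1: issue@1 deps=(None,None) exec_start@1 write@4
I1 mul r2: issue@2 deps=(None,None) exec_start@2 write@3
I2 mul r2: issue@3 deps=(1,None) exec_start@3 write@5
I3 mul r4: issue@4 deps=(None,2) exec_start@5 write@6
I4 mul r3: issue@5 deps=(None,3) exec_start@6 write@7
I5 mul r4: issue@6 deps=(4,2) exec_start@7 write@10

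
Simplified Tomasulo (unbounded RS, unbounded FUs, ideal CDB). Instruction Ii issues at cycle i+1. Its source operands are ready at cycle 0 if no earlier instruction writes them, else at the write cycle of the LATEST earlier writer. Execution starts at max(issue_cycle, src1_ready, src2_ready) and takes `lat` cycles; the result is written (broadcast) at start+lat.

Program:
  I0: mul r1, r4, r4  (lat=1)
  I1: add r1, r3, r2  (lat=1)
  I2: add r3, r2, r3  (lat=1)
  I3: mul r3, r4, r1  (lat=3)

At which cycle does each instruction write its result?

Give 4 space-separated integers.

Answer: 2 3 4 7

Derivation:
I0 mul r1: issue@1 deps=(None,None) exec_start@1 write@2
I1 add r1: issue@2 deps=(None,None) exec_start@2 write@3
I2 add r3: issue@3 deps=(None,None) exec_start@3 write@4
I3 mul r3: issue@4 deps=(None,1) exec_start@4 write@7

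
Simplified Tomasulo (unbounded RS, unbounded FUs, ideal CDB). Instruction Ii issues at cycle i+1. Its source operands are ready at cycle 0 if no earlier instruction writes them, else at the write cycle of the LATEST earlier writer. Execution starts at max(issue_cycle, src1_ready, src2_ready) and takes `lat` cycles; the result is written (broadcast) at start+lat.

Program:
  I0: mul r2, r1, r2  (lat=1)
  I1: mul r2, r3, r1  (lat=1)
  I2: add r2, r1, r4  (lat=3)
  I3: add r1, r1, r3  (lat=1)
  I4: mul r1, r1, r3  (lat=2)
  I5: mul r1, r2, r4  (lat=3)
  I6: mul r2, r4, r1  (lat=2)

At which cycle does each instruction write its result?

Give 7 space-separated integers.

Answer: 2 3 6 5 7 9 11

Derivation:
I0 mul r2: issue@1 deps=(None,None) exec_start@1 write@2
I1 mul r2: issue@2 deps=(None,None) exec_start@2 write@3
I2 add r2: issue@3 deps=(None,None) exec_start@3 write@6
I3 add r1: issue@4 deps=(None,None) exec_start@4 write@5
I4 mul r1: issue@5 deps=(3,None) exec_start@5 write@7
I5 mul r1: issue@6 deps=(2,None) exec_start@6 write@9
I6 mul r2: issue@7 deps=(None,5) exec_start@9 write@11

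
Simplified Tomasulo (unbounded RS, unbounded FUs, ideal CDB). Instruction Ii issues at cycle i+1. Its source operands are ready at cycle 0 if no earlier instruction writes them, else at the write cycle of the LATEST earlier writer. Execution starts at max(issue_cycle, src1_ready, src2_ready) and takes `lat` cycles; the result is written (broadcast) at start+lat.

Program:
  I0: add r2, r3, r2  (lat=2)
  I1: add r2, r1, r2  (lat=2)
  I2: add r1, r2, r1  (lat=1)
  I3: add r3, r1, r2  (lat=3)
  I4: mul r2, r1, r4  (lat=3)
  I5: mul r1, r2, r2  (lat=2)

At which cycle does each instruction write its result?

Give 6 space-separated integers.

I0 add r2: issue@1 deps=(None,None) exec_start@1 write@3
I1 add r2: issue@2 deps=(None,0) exec_start@3 write@5
I2 add r1: issue@3 deps=(1,None) exec_start@5 write@6
I3 add r3: issue@4 deps=(2,1) exec_start@6 write@9
I4 mul r2: issue@5 deps=(2,None) exec_start@6 write@9
I5 mul r1: issue@6 deps=(4,4) exec_start@9 write@11

Answer: 3 5 6 9 9 11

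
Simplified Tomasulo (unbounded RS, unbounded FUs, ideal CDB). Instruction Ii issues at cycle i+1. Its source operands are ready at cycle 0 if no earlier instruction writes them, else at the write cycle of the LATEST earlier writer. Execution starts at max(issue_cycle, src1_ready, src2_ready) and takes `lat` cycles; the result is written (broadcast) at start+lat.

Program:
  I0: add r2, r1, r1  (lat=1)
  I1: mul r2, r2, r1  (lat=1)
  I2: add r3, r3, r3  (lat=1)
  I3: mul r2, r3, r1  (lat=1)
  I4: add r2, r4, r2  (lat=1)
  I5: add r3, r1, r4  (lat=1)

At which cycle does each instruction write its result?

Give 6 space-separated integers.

Answer: 2 3 4 5 6 7

Derivation:
I0 add r2: issue@1 deps=(None,None) exec_start@1 write@2
I1 mul r2: issue@2 deps=(0,None) exec_start@2 write@3
I2 add r3: issue@3 deps=(None,None) exec_start@3 write@4
I3 mul r2: issue@4 deps=(2,None) exec_start@4 write@5
I4 add r2: issue@5 deps=(None,3) exec_start@5 write@6
I5 add r3: issue@6 deps=(None,None) exec_start@6 write@7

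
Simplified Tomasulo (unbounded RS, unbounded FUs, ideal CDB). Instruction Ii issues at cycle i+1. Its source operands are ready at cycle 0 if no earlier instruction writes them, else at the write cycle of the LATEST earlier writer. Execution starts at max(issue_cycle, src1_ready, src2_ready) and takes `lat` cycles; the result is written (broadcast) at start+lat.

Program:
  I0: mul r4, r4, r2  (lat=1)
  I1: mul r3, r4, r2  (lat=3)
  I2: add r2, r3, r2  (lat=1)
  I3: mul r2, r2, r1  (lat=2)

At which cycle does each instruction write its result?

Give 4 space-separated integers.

Answer: 2 5 6 8

Derivation:
I0 mul r4: issue@1 deps=(None,None) exec_start@1 write@2
I1 mul r3: issue@2 deps=(0,None) exec_start@2 write@5
I2 add r2: issue@3 deps=(1,None) exec_start@5 write@6
I3 mul r2: issue@4 deps=(2,None) exec_start@6 write@8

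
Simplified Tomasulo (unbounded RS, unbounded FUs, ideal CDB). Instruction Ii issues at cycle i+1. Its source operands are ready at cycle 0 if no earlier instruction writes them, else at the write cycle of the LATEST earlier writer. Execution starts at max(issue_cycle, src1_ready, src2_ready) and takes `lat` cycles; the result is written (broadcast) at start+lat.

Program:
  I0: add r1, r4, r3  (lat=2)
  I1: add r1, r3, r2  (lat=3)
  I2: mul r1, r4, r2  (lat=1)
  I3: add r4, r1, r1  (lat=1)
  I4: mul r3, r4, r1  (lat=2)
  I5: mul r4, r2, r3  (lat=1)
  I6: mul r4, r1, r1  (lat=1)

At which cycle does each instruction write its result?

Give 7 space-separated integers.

Answer: 3 5 4 5 7 8 8

Derivation:
I0 add r1: issue@1 deps=(None,None) exec_start@1 write@3
I1 add r1: issue@2 deps=(None,None) exec_start@2 write@5
I2 mul r1: issue@3 deps=(None,None) exec_start@3 write@4
I3 add r4: issue@4 deps=(2,2) exec_start@4 write@5
I4 mul r3: issue@5 deps=(3,2) exec_start@5 write@7
I5 mul r4: issue@6 deps=(None,4) exec_start@7 write@8
I6 mul r4: issue@7 deps=(2,2) exec_start@7 write@8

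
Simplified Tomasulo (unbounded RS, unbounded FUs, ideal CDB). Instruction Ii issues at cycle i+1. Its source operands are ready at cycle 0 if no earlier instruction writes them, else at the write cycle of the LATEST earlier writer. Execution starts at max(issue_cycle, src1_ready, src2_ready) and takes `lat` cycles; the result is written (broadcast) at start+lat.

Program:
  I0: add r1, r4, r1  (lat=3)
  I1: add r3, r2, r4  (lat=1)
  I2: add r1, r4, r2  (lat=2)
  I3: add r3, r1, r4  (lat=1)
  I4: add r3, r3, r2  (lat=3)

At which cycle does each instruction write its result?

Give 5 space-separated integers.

Answer: 4 3 5 6 9

Derivation:
I0 add r1: issue@1 deps=(None,None) exec_start@1 write@4
I1 add r3: issue@2 deps=(None,None) exec_start@2 write@3
I2 add r1: issue@3 deps=(None,None) exec_start@3 write@5
I3 add r3: issue@4 deps=(2,None) exec_start@5 write@6
I4 add r3: issue@5 deps=(3,None) exec_start@6 write@9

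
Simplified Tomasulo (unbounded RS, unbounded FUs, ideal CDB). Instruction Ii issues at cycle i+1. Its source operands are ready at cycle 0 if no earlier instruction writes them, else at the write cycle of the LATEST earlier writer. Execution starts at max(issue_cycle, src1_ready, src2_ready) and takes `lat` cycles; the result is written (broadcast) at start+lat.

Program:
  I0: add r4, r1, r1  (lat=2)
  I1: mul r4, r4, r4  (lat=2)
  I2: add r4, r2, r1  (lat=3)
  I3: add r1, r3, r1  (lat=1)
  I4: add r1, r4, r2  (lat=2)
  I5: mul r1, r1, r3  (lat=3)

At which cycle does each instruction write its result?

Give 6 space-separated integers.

I0 add r4: issue@1 deps=(None,None) exec_start@1 write@3
I1 mul r4: issue@2 deps=(0,0) exec_start@3 write@5
I2 add r4: issue@3 deps=(None,None) exec_start@3 write@6
I3 add r1: issue@4 deps=(None,None) exec_start@4 write@5
I4 add r1: issue@5 deps=(2,None) exec_start@6 write@8
I5 mul r1: issue@6 deps=(4,None) exec_start@8 write@11

Answer: 3 5 6 5 8 11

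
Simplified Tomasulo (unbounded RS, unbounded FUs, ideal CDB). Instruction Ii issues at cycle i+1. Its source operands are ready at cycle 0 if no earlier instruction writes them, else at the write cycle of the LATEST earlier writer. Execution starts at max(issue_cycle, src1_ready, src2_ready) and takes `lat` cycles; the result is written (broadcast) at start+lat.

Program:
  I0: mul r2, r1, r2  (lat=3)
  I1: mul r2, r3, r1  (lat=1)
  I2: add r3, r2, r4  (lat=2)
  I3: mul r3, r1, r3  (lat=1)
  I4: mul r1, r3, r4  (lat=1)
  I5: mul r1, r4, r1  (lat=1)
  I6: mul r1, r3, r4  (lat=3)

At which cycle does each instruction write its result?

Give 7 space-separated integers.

Answer: 4 3 5 6 7 8 10

Derivation:
I0 mul r2: issue@1 deps=(None,None) exec_start@1 write@4
I1 mul r2: issue@2 deps=(None,None) exec_start@2 write@3
I2 add r3: issue@3 deps=(1,None) exec_start@3 write@5
I3 mul r3: issue@4 deps=(None,2) exec_start@5 write@6
I4 mul r1: issue@5 deps=(3,None) exec_start@6 write@7
I5 mul r1: issue@6 deps=(None,4) exec_start@7 write@8
I6 mul r1: issue@7 deps=(3,None) exec_start@7 write@10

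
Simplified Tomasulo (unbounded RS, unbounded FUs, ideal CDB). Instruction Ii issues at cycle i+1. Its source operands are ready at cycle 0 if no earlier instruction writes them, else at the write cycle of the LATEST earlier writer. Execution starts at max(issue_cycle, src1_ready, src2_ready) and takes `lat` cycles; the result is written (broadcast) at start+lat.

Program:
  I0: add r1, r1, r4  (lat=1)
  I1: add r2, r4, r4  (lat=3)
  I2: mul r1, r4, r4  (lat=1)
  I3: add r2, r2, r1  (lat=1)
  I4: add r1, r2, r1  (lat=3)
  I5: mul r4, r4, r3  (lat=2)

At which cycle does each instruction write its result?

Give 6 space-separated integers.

I0 add r1: issue@1 deps=(None,None) exec_start@1 write@2
I1 add r2: issue@2 deps=(None,None) exec_start@2 write@5
I2 mul r1: issue@3 deps=(None,None) exec_start@3 write@4
I3 add r2: issue@4 deps=(1,2) exec_start@5 write@6
I4 add r1: issue@5 deps=(3,2) exec_start@6 write@9
I5 mul r4: issue@6 deps=(None,None) exec_start@6 write@8

Answer: 2 5 4 6 9 8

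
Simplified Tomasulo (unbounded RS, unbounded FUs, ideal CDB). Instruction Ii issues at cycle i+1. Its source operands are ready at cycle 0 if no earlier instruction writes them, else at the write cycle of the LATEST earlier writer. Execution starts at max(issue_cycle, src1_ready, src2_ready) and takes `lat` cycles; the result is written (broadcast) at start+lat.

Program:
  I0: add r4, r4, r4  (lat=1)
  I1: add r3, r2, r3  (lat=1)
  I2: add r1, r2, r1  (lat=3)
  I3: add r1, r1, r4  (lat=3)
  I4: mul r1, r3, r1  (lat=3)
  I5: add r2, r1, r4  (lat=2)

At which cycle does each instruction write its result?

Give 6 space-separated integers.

Answer: 2 3 6 9 12 14

Derivation:
I0 add r4: issue@1 deps=(None,None) exec_start@1 write@2
I1 add r3: issue@2 deps=(None,None) exec_start@2 write@3
I2 add r1: issue@3 deps=(None,None) exec_start@3 write@6
I3 add r1: issue@4 deps=(2,0) exec_start@6 write@9
I4 mul r1: issue@5 deps=(1,3) exec_start@9 write@12
I5 add r2: issue@6 deps=(4,0) exec_start@12 write@14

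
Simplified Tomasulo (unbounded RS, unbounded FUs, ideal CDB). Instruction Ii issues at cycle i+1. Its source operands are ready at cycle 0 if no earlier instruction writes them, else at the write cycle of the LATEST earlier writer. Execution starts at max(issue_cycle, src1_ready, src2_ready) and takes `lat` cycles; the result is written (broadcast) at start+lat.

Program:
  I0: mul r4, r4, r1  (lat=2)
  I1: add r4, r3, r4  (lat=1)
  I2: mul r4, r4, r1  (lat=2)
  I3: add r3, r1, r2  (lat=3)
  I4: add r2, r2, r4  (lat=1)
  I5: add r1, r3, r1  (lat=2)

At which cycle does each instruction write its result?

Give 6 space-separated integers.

I0 mul r4: issue@1 deps=(None,None) exec_start@1 write@3
I1 add r4: issue@2 deps=(None,0) exec_start@3 write@4
I2 mul r4: issue@3 deps=(1,None) exec_start@4 write@6
I3 add r3: issue@4 deps=(None,None) exec_start@4 write@7
I4 add r2: issue@5 deps=(None,2) exec_start@6 write@7
I5 add r1: issue@6 deps=(3,None) exec_start@7 write@9

Answer: 3 4 6 7 7 9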